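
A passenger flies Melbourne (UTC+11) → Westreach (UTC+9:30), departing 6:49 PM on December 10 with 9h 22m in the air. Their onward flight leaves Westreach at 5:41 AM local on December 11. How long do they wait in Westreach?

3 hours

Convert departure to UTC: 6:49 PM − 11:00 = 7:49 AM UTC on Dec 10.
Add 9 hours and 22 minutes flight time → 5:11 PM UTC.
Westreach is UTC+9:30, so local arrival = 5:11 PM + 9:30 = 2:41 AM on Dec 11.
Layover = 5:41 AM − 2:41 AM = 3 hours.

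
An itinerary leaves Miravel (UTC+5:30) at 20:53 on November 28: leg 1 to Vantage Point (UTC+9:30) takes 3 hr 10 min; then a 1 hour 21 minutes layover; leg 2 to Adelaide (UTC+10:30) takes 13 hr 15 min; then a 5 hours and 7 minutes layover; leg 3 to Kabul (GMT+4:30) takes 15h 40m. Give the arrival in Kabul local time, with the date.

Convert departure to UTC: 20:53 − 5:30 = 15:23 UTC on Nov 28.
Add 3 hours and 10 minutes leg 1 → 18:33 UTC.
Add 1 hour 21 minutes layover in Vantage Point → 19:54 UTC.
Add 13 hours and 15 minutes leg 2 → 09:09 UTC (Nov 29).
Add 5 hours 7 minutes layover in Adelaide → 14:16 UTC.
Add 15 hours and 40 minutes leg 3 → 05:56 UTC (Nov 30).
Kabul is UTC+4:30, so local arrival = 05:56 + 4:30 = 10:26 on Nov 30.

10:26 on Nov 30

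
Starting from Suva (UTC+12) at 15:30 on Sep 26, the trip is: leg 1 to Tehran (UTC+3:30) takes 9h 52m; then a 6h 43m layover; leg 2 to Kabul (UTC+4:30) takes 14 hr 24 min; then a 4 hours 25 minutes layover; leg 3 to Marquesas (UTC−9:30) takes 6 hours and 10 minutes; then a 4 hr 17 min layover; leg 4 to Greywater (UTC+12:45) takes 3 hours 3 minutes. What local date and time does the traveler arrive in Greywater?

17:09 on September 28

Convert departure to UTC: 15:30 − 12:00 = 03:30 UTC on Sep 26.
Add 9 hours 52 minutes leg 1 → 13:22 UTC.
Add 6 hours and 43 minutes layover in Tehran → 20:05 UTC.
Add 14 hours and 24 minutes leg 2 → 10:29 UTC (Sep 27).
Add 4 hours 25 minutes layover in Kabul → 14:54 UTC.
Add 6 hours 10 minutes leg 3 → 21:04 UTC.
Add 4 hours and 17 minutes layover in Marquesas → 01:21 UTC (Sep 28).
Add 3 hours and 3 minutes leg 4 → 04:24 UTC.
Greywater is UTC+12:45, so local arrival = 04:24 + 12:45 = 17:09 on Sep 28.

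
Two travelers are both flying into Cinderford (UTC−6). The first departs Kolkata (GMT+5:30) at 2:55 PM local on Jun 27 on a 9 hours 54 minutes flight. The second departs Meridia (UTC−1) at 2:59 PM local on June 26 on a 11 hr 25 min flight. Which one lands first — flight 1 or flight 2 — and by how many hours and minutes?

Flight 1 in UTC: 2:55 PM − 5:30 = 9:25 AM on Jun 27.
+9 hours 54 minutes → arrive 7:19 PM UTC on Jun 27.
Flight 2 in UTC: 2:59 PM + 1:00 = 3:59 PM on Jun 26.
+11 hours and 25 minutes → arrive 3:24 AM UTC on Jun 27.
Flight 2 lands earlier by 15 hours 55 minutes.

the second, by 15 hours 55 minutes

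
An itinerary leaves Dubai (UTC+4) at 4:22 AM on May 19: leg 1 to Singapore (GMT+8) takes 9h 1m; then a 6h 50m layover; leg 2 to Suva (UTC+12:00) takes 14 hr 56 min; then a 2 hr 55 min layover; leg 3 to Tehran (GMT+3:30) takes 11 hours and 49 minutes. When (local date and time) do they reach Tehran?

1:23 AM on May 21

Convert departure to UTC: 4:22 AM − 4:00 = 12:22 AM UTC on May 19.
Add 9 hours and 1 minute leg 1 → 9:23 AM UTC.
Add 6 hours 50 minutes layover in Singapore → 4:13 PM UTC.
Add 14 hours 56 minutes leg 2 → 7:09 AM UTC (May 20).
Add 2 hours 55 minutes layover in Suva → 10:04 AM UTC.
Add 11 hours 49 minutes leg 3 → 9:53 PM UTC.
Tehran is UTC+3:30, so local arrival = 9:53 PM + 3:30 = 1:23 AM on May 21.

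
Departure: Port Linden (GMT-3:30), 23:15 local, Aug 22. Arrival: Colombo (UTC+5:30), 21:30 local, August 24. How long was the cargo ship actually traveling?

37 hours 15 minutes

Departure in UTC: 23:15 + 3:30 = 02:45 on Aug 23.
Arrival in UTC: 21:30 − 5:30 = 16:00 on Aug 24.
Elapsed = 16:00 − 02:45 (+1 day) = 37 hours 15 minutes.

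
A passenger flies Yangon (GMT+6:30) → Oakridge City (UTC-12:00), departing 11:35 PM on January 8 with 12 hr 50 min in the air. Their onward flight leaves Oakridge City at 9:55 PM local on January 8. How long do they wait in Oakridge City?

4 hours

Convert departure to UTC: 11:35 PM − 6:30 = 5:05 PM UTC on Jan 8.
Add 12 hours and 50 minutes flight time → 5:55 AM UTC (Jan 9).
Oakridge City is UTC−12:00, so local arrival = 5:55 AM − 12:00 = 5:55 PM on Jan 8.
Layover = 9:55 PM − 5:55 PM = 4 hours.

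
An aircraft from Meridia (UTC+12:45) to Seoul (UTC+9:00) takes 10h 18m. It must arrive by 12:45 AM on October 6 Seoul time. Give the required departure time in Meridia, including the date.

6:12 PM on Oct 5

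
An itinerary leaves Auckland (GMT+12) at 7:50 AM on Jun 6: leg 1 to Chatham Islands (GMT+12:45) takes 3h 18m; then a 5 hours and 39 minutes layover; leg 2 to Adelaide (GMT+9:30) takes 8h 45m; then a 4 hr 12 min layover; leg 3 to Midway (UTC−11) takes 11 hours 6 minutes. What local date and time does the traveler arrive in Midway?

Convert departure to UTC: 7:50 AM − 12:00 = 7:50 PM UTC on Jun 5.
Add 3 hours and 18 minutes leg 1 → 11:08 PM UTC.
Add 5 hours and 39 minutes layover in Chatham Islands → 4:47 AM UTC (Jun 6).
Add 8 hours 45 minutes leg 2 → 1:32 PM UTC.
Add 4 hours 12 minutes layover in Adelaide → 5:44 PM UTC.
Add 11 hours and 6 minutes leg 3 → 4:50 AM UTC (Jun 7).
Midway is UTC−11:00, so local arrival = 4:50 AM − 11:00 = 5:50 PM on Jun 6.

5:50 PM on Jun 6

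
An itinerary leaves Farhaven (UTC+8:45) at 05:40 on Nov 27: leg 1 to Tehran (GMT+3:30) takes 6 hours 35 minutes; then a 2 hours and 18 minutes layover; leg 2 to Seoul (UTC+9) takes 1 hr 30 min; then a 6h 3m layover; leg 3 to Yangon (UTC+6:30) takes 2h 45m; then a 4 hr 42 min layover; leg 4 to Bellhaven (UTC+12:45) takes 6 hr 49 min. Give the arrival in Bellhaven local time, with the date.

Convert departure to UTC: 05:40 − 8:45 = 20:55 UTC on Nov 26.
Add 6 hours 35 minutes leg 1 → 03:30 UTC (Nov 27).
Add 2 hours and 18 minutes layover in Tehran → 05:48 UTC.
Add 1 hour 30 minutes leg 2 → 07:18 UTC.
Add 6 hours and 3 minutes layover in Seoul → 13:21 UTC.
Add 2 hours and 45 minutes leg 3 → 16:06 UTC.
Add 4 hours 42 minutes layover in Yangon → 20:48 UTC.
Add 6 hours and 49 minutes leg 4 → 03:37 UTC (Nov 28).
Bellhaven is UTC+12:45, so local arrival = 03:37 + 12:45 = 16:22 on Nov 28.

16:22 on November 28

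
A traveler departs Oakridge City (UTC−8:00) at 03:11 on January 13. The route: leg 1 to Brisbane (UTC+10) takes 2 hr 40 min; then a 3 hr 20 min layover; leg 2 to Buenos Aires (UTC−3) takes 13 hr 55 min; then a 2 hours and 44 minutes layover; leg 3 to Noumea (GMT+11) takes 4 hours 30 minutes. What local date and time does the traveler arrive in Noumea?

01:20 on Jan 15

Convert departure to UTC: 03:11 + 8:00 = 11:11 UTC on Jan 13.
Add 2 hours 40 minutes leg 1 → 13:51 UTC.
Add 3 hours and 20 minutes layover in Brisbane → 17:11 UTC.
Add 13 hours and 55 minutes leg 2 → 07:06 UTC (Jan 14).
Add 2 hours and 44 minutes layover in Buenos Aires → 09:50 UTC.
Add 4 hours 30 minutes leg 3 → 14:20 UTC.
Noumea is UTC+11:00, so local arrival = 14:20 + 11:00 = 01:20 on Jan 15.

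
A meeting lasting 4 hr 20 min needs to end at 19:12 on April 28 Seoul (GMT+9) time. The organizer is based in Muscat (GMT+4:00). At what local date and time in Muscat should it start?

Target end time in UTC: 19:12 − 9:00 = 10:12 on Apr 28.
Subtract 4 hours and 20 minutes → start 05:52 UTC on Apr 28.
Muscat is UTC+4:00: 05:52 + 4:00 = 09:52 on Apr 28.

09:52 on April 28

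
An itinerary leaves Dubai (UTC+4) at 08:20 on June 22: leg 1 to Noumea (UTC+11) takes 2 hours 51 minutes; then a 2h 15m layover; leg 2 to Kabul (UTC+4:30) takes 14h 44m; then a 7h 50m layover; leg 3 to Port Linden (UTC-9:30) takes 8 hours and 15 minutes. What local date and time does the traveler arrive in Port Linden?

Convert departure to UTC: 08:20 − 4:00 = 04:20 UTC on Jun 22.
Add 2 hours and 51 minutes leg 1 → 07:11 UTC.
Add 2 hours 15 minutes layover in Noumea → 09:26 UTC.
Add 14 hours and 44 minutes leg 2 → 00:10 UTC (Jun 23).
Add 7 hours 50 minutes layover in Kabul → 08:00 UTC.
Add 8 hours 15 minutes leg 3 → 16:15 UTC.
Port Linden is UTC−9:30, so local arrival = 16:15 − 9:30 = 06:45 on Jun 23.

06:45 on June 23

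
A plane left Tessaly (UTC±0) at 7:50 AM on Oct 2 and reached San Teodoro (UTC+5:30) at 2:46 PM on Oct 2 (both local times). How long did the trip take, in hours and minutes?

Departure is already UTC: 7:50 AM on Oct 2.
Arrival in UTC: 2:46 PM − 5:30 = 9:16 AM on Oct 2.
Elapsed = 9:16 AM − 7:50 AM = 1 hour 26 minutes.

1 hour 26 minutes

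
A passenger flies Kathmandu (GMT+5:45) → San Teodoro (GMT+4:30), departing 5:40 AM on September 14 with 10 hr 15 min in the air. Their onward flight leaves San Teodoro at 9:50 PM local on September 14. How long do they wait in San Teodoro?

7 hours 10 minutes

Convert departure to UTC: 5:40 AM − 5:45 = 11:55 PM UTC on Sep 13.
Add 10 hours and 15 minutes flight time → 10:10 AM UTC (Sep 14).
San Teodoro is UTC+4:30, so local arrival = 10:10 AM + 4:30 = 2:40 PM on Sep 14.
Layover = 9:50 PM − 2:40 PM = 7 hours 10 minutes.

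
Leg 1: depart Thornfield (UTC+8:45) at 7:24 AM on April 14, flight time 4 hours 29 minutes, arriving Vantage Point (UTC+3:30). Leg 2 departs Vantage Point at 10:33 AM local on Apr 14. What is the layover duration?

3 hours 55 minutes

Convert departure to UTC: 7:24 AM − 8:45 = 10:39 PM UTC on Apr 13.
Add 4 hours and 29 minutes flight time → 3:08 AM UTC (Apr 14).
Vantage Point is UTC+3:30, so local arrival = 3:08 AM + 3:30 = 6:38 AM on Apr 14.
Layover = 10:33 AM − 6:38 AM = 3 hours 55 minutes.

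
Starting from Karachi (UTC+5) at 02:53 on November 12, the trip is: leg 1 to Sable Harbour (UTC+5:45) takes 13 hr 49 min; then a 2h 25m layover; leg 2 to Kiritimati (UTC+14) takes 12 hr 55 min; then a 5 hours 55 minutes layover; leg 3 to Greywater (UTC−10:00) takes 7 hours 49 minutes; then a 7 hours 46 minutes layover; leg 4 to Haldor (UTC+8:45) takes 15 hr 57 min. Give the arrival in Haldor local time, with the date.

Convert departure to UTC: 02:53 − 5:00 = 21:53 UTC on Nov 11.
Add 13 hours and 49 minutes leg 1 → 11:42 UTC (Nov 12).
Add 2 hours 25 minutes layover in Sable Harbour → 14:07 UTC.
Add 12 hours 55 minutes leg 2 → 03:02 UTC (Nov 13).
Add 5 hours 55 minutes layover in Kiritimati → 08:57 UTC.
Add 7 hours 49 minutes leg 3 → 16:46 UTC.
Add 7 hours and 46 minutes layover in Greywater → 00:32 UTC (Nov 14).
Add 15 hours 57 minutes leg 4 → 16:29 UTC.
Haldor is UTC+8:45, so local arrival = 16:29 + 8:45 = 01:14 on Nov 15.

01:14 on November 15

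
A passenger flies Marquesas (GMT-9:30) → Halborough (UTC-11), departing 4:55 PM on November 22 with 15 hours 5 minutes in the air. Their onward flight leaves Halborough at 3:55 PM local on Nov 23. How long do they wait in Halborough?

Convert departure to UTC: 4:55 PM + 9:30 = 2:25 AM UTC on Nov 23.
Add 15 hours and 5 minutes flight time → 5:30 PM UTC.
Halborough is UTC−11:00, so local arrival = 5:30 PM − 11:00 = 6:30 AM on Nov 23.
Layover = 3:55 PM − 6:30 AM = 9 hours 25 minutes.

9 hours 25 minutes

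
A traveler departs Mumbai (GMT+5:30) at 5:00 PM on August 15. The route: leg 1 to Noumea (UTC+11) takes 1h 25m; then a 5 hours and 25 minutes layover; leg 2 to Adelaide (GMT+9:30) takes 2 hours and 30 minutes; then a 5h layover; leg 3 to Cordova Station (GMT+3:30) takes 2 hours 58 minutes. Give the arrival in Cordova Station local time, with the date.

8:18 AM on August 16

Convert departure to UTC: 5:00 PM − 5:30 = 11:30 AM UTC on Aug 15.
Add 1 hour and 25 minutes leg 1 → 12:55 PM UTC.
Add 5 hours and 25 minutes layover in Noumea → 6:20 PM UTC.
Add 2 hours and 30 minutes leg 2 → 8:50 PM UTC.
Add 5 hours layover in Adelaide → 1:50 AM UTC (Aug 16).
Add 2 hours 58 minutes leg 3 → 4:48 AM UTC.
Cordova Station is UTC+3:30, so local arrival = 4:48 AM + 3:30 = 8:18 AM on Aug 16.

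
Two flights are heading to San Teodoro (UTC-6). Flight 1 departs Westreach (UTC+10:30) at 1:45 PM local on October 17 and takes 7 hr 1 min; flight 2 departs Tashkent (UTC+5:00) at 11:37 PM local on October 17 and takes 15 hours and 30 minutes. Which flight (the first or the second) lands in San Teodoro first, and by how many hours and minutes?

the first, by 23 hours 51 minutes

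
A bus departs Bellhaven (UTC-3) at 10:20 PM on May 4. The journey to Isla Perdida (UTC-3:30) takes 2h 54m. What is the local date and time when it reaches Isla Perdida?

12:44 AM on May 5

Convert departure to UTC: 10:20 PM + 3:00 = 1:20 AM UTC on May 5.
Add 2 hours 54 minutes travel time → 4:14 AM UTC.
Isla Perdida is UTC−3:30, so local arrival = 4:14 AM − 3:30 = 12:44 AM on May 5.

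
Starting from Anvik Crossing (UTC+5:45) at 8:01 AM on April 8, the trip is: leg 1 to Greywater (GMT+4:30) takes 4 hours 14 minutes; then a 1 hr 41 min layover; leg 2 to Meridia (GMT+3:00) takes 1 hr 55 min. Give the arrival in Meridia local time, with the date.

Convert departure to UTC: 8:01 AM − 5:45 = 2:16 AM UTC on Apr 8.
Add 4 hours 14 minutes leg 1 → 6:30 AM UTC.
Add 1 hour 41 minutes layover in Greywater → 8:11 AM UTC.
Add 1 hour 55 minutes leg 2 → 10:06 AM UTC.
Meridia is UTC+3:00, so local arrival = 10:06 AM + 3:00 = 1:06 PM on Apr 8.

1:06 PM on April 8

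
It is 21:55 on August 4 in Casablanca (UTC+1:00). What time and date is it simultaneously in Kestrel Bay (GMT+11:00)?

07:55 on Aug 5

In UTC: 21:55 − 1:00 = 20:55 on Aug 4.
Kestrel Bay is UTC+11:00: 20:55 + 11:00 = 07:55 on Aug 5.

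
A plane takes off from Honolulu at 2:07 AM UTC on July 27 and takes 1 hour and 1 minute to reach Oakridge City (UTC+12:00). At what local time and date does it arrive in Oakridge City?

Departure is given in UTC: 2:07 AM on Jul 27.
Add 1 hour and 1 minute → 3:08 AM UTC.
Oakridge City is UTC+12:00: 3:08 AM + 12:00 = 3:08 PM on Jul 27.

3:08 PM on Jul 27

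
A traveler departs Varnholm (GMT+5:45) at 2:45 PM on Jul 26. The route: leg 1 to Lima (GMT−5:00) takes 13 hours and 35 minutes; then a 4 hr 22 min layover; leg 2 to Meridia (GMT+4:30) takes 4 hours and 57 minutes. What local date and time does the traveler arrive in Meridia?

Convert departure to UTC: 2:45 PM − 5:45 = 9:00 AM UTC on Jul 26.
Add 13 hours 35 minutes leg 1 → 10:35 PM UTC.
Add 4 hours and 22 minutes layover in Lima → 2:57 AM UTC (Jul 27).
Add 4 hours and 57 minutes leg 2 → 7:54 AM UTC.
Meridia is UTC+4:30, so local arrival = 7:54 AM + 4:30 = 12:24 PM on Jul 27.

12:24 PM on Jul 27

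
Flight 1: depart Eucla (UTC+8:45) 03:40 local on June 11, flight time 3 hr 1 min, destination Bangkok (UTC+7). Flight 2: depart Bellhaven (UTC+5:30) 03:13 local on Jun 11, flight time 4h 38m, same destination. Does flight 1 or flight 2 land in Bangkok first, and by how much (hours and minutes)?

Flight 1 in UTC: 03:40 − 8:45 = 18:55 on Jun 10.
+3 hours 1 minute → arrive 21:56 UTC on Jun 10.
Flight 2 in UTC: 03:13 − 5:30 = 21:43 on Jun 10.
+4 hours and 38 minutes → arrive 02:21 UTC on Jun 11.
Flight 1 lands earlier by 4 hours 25 minutes.

the first, by 4 hours 25 minutes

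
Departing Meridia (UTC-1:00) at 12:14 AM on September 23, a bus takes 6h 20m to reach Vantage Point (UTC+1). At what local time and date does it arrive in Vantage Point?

8:34 AM on Sep 23

Convert departure to UTC: 12:14 AM + 1:00 = 1:14 AM UTC on Sep 23.
Add 6 hours and 20 minutes travel time → 7:34 AM UTC.
Vantage Point is UTC+1:00, so local arrival = 7:34 AM + 1:00 = 8:34 AM on Sep 23.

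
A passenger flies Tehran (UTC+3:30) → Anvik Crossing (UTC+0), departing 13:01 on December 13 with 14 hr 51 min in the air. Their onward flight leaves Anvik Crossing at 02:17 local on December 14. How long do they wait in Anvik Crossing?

Convert departure to UTC: 13:01 − 3:30 = 09:31 UTC on Dec 13.
Add 14 hours 51 minutes flight time → 00:22 UTC (Dec 14).
Anvik Crossing is UTC+0, so local arrival is the same: 00:22 on Dec 14.
Layover = 02:17 − 00:22 = 1 hour 55 minutes.

1 hour 55 minutes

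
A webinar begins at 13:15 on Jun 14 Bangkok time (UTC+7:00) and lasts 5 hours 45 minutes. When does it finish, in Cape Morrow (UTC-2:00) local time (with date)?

10:00 on June 14

Convert start to UTC: 13:15 − 7:00 = 06:15 UTC on Jun 14.
Add 5 hours and 45 minutes duration → 12:00 UTC.
Cape Morrow is UTC−2:00, so local end time = 12:00 − 2:00 = 10:00 on Jun 14.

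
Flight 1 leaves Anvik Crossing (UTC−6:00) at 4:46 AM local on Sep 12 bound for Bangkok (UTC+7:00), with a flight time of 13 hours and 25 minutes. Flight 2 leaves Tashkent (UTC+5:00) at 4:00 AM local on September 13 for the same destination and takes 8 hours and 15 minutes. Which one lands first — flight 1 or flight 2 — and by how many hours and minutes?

Flight 1 in UTC: 4:46 AM + 6:00 = 10:46 AM on Sep 12.
+13 hours and 25 minutes → arrive 12:11 AM UTC on Sep 13.
Flight 2 in UTC: 4:00 AM − 5:00 = 11:00 PM on Sep 12.
+8 hours and 15 minutes → arrive 7:15 AM UTC on Sep 13.
Flight 1 lands earlier by 7 hours 4 minutes.

the first, by 7 hours 4 minutes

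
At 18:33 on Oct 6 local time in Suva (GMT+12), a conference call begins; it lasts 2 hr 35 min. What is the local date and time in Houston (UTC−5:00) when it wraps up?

04:08 on October 6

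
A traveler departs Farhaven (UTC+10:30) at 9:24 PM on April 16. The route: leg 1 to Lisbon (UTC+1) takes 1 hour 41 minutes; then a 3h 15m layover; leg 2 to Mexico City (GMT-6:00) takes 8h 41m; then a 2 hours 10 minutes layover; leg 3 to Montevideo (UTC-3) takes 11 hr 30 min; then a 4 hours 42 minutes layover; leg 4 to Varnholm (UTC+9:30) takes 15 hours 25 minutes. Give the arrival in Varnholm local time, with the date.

Convert departure to UTC: 9:24 PM − 10:30 = 10:54 AM UTC on Apr 16.
Add 1 hour and 41 minutes leg 1 → 12:35 PM UTC.
Add 3 hours 15 minutes layover in Lisbon → 3:50 PM UTC.
Add 8 hours and 41 minutes leg 2 → 12:31 AM UTC (Apr 17).
Add 2 hours and 10 minutes layover in Mexico City → 2:41 AM UTC.
Add 11 hours and 30 minutes leg 3 → 2:11 PM UTC.
Add 4 hours and 42 minutes layover in Montevideo → 6:53 PM UTC.
Add 15 hours and 25 minutes leg 4 → 10:18 AM UTC (Apr 18).
Varnholm is UTC+9:30, so local arrival = 10:18 AM + 9:30 = 7:48 PM on Apr 18.

7:48 PM on April 18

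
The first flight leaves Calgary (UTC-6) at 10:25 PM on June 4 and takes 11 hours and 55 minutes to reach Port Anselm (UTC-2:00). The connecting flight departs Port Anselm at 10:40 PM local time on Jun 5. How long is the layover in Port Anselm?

Convert departure to UTC: 10:25 PM + 6:00 = 4:25 AM UTC on Jun 5.
Add 11 hours and 55 minutes flight time → 4:20 PM UTC.
Port Anselm is UTC−2:00, so local arrival = 4:20 PM − 2:00 = 2:20 PM on Jun 5.
Layover = 10:40 PM − 2:20 PM = 8 hours 20 minutes.

8 hours 20 minutes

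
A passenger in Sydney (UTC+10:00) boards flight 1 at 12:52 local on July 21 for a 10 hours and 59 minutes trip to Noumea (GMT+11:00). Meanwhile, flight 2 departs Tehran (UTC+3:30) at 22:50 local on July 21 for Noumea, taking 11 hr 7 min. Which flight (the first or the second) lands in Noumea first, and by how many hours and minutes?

the first, by 16 hours 36 minutes

Flight 1 in UTC: 12:52 − 10:00 = 02:52 on Jul 21.
+10 hours and 59 minutes → arrive 13:51 UTC on Jul 21.
Flight 2 in UTC: 22:50 − 3:30 = 19:20 on Jul 21.
+11 hours 7 minutes → arrive 06:27 UTC on Jul 22.
Flight 1 lands earlier by 16 hours 36 minutes.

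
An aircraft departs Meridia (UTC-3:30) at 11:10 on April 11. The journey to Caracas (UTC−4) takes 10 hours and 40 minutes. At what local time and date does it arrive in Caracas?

Convert departure to UTC: 11:10 + 3:30 = 14:40 UTC on Apr 11.
Add 10 hours and 40 minutes travel time → 01:20 UTC (Apr 12).
Caracas is UTC−4:00, so local arrival = 01:20 − 4:00 = 21:20 on Apr 11.

21:20 on April 11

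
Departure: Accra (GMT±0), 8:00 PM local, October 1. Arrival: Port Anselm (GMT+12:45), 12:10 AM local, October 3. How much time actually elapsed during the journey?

15 hours 25 minutes

Departure is already UTC: 8:00 PM on Oct 1.
Arrival in UTC: 12:10 AM − 12:45 = 11:25 AM on Oct 2.
Elapsed = 11:25 AM − 8:00 PM (+1 day) = 15 hours 25 minutes.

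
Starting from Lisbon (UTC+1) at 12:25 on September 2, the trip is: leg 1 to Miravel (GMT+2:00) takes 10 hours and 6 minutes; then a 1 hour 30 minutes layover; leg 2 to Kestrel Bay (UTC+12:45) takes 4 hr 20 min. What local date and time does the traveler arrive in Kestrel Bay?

Convert departure to UTC: 12:25 − 1:00 = 11:25 UTC on Sep 2.
Add 10 hours 6 minutes leg 1 → 21:31 UTC.
Add 1 hour 30 minutes layover in Miravel → 23:01 UTC.
Add 4 hours 20 minutes leg 2 → 03:21 UTC (Sep 3).
Kestrel Bay is UTC+12:45, so local arrival = 03:21 + 12:45 = 16:06 on Sep 3.

16:06 on September 3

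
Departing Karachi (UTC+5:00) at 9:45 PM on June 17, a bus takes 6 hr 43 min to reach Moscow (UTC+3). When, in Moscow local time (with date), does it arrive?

2:28 AM on June 18

Convert departure to UTC: 9:45 PM − 5:00 = 4:45 PM UTC on Jun 17.
Add 6 hours and 43 minutes travel time → 11:28 PM UTC.
Moscow is UTC+3:00, so local arrival = 11:28 PM + 3:00 = 2:28 AM on Jun 18.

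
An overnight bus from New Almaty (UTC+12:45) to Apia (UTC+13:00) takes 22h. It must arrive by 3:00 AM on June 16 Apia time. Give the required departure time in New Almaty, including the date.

4:45 AM on Jun 15

Target arrival in UTC: 3:00 AM − 13:00 = 2:00 PM on Jun 15.
Subtract 22 hours → departure 4:00 PM UTC on Jun 14.
New Almaty is UTC+12:45: 4:00 PM + 12:45 = 4:45 AM on Jun 15.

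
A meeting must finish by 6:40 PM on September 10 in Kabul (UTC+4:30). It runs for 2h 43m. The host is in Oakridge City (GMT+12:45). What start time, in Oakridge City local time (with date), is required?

Target end time in UTC: 6:40 PM − 4:30 = 2:10 PM on Sep 10.
Subtract 2 hours and 43 minutes → start 11:27 AM UTC on Sep 10.
Oakridge City is UTC+12:45: 11:27 AM + 12:45 = 12:12 AM on Sep 11.

12:12 AM on Sep 11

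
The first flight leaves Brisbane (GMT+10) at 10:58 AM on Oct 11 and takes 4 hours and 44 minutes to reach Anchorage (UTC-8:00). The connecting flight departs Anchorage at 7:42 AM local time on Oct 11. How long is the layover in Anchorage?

10 hours

Convert departure to UTC: 10:58 AM − 10:00 = 12:58 AM UTC on Oct 11.
Add 4 hours and 44 minutes flight time → 5:42 AM UTC.
Anchorage is UTC−8:00, so local arrival = 5:42 AM − 8:00 = 9:42 PM on Oct 10.
Layover = 7:42 AM − 9:42 PM (+1 day) = 10 hours.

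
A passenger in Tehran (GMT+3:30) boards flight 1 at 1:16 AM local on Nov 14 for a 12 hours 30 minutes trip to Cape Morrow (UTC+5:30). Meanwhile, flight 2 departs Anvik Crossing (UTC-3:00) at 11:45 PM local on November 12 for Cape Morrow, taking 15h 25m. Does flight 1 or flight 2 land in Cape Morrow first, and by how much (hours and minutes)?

Flight 1 in UTC: 1:16 AM − 3:30 = 9:46 PM on Nov 13.
+12 hours and 30 minutes → arrive 10:16 AM UTC on Nov 14.
Flight 2 in UTC: 11:45 PM + 3:00 = 2:45 AM on Nov 13.
+15 hours and 25 minutes → arrive 6:10 PM UTC on Nov 13.
Flight 2 lands earlier by 16 hours 6 minutes.

the second, by 16 hours 6 minutes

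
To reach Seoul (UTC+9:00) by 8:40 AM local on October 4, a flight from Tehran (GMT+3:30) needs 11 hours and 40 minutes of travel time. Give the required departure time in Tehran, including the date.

3:30 PM on October 3

Target arrival in UTC: 8:40 AM − 9:00 = 11:40 PM on Oct 3.
Subtract 11 hours 40 minutes → departure 12:00 PM UTC on Oct 3.
Tehran is UTC+3:30: 12:00 PM + 3:30 = 3:30 PM on Oct 3.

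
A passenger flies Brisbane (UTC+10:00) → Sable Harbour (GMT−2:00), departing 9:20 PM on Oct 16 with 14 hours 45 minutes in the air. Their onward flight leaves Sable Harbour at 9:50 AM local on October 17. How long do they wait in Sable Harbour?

Convert departure to UTC: 9:20 PM − 10:00 = 11:20 AM UTC on Oct 16.
Add 14 hours and 45 minutes flight time → 2:05 AM UTC (Oct 17).
Sable Harbour is UTC−2:00, so local arrival = 2:05 AM − 2:00 = 12:05 AM on Oct 17.
Layover = 9:50 AM − 12:05 AM = 9 hours 45 minutes.

9 hours 45 minutes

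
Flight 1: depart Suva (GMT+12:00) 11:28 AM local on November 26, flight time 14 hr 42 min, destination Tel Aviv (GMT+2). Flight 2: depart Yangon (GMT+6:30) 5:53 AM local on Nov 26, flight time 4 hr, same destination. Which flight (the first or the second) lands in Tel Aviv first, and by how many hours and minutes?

the second, by 10 hours 47 minutes

Flight 1 in UTC: 11:28 AM − 12:00 = 11:28 PM on Nov 25.
+14 hours 42 minutes → arrive 2:10 PM UTC on Nov 26.
Flight 2 in UTC: 5:53 AM − 6:30 = 11:23 PM on Nov 25.
+4 hours → arrive 3:23 AM UTC on Nov 26.
Flight 2 lands earlier by 10 hours 47 minutes.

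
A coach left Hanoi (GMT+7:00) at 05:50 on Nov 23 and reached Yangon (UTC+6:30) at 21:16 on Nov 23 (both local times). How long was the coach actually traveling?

15 hours 56 minutes

Yangon is 0:30 behind Hanoi.
Clock-face elapsed time (ignoring zones) is 15 hours 26 minutes.
Actual elapsed = 15 hours 26 minutes + 0:30 = 15 hours 56 minutes.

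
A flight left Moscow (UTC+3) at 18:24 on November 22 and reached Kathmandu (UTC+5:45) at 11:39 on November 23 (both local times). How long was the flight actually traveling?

14 hours 30 minutes

Departure in UTC: 18:24 − 3:00 = 15:24 on Nov 22.
Arrival in UTC: 11:39 − 5:45 = 05:54 on Nov 23.
Elapsed = 05:54 − 15:24 (+1 day) = 14 hours 30 minutes.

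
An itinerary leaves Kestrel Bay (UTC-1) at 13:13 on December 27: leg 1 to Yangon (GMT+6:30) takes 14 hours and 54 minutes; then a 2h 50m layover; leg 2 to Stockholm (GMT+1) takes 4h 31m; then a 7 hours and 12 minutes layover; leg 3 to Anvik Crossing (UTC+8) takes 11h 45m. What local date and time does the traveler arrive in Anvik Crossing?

Convert departure to UTC: 13:13 + 1:00 = 14:13 UTC on Dec 27.
Add 14 hours 54 minutes leg 1 → 05:07 UTC (Dec 28).
Add 2 hours and 50 minutes layover in Yangon → 07:57 UTC.
Add 4 hours and 31 minutes leg 2 → 12:28 UTC.
Add 7 hours 12 minutes layover in Stockholm → 19:40 UTC.
Add 11 hours and 45 minutes leg 3 → 07:25 UTC (Dec 29).
Anvik Crossing is UTC+8:00, so local arrival = 07:25 + 8:00 = 15:25 on Dec 29.

15:25 on December 29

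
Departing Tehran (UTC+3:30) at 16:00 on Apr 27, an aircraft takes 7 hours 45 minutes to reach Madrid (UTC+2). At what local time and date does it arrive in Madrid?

22:15 on April 27

Convert departure to UTC: 16:00 − 3:30 = 12:30 UTC on Apr 27.
Add 7 hours and 45 minutes travel time → 20:15 UTC.
Madrid is UTC+2:00, so local arrival = 20:15 + 2:00 = 22:15 on Apr 27.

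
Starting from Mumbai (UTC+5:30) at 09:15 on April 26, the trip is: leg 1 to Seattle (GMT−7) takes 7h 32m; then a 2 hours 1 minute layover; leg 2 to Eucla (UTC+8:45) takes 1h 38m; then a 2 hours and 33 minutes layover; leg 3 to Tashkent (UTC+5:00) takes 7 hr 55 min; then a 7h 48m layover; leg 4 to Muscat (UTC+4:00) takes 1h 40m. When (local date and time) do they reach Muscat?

14:52 on Apr 27

Convert departure to UTC: 09:15 − 5:30 = 03:45 UTC on Apr 26.
Add 7 hours 32 minutes leg 1 → 11:17 UTC.
Add 2 hours and 1 minute layover in Seattle → 13:18 UTC.
Add 1 hour 38 minutes leg 2 → 14:56 UTC.
Add 2 hours 33 minutes layover in Eucla → 17:29 UTC.
Add 7 hours and 55 minutes leg 3 → 01:24 UTC (Apr 27).
Add 7 hours 48 minutes layover in Tashkent → 09:12 UTC.
Add 1 hour 40 minutes leg 4 → 10:52 UTC.
Muscat is UTC+4:00, so local arrival = 10:52 + 4:00 = 14:52 on Apr 27.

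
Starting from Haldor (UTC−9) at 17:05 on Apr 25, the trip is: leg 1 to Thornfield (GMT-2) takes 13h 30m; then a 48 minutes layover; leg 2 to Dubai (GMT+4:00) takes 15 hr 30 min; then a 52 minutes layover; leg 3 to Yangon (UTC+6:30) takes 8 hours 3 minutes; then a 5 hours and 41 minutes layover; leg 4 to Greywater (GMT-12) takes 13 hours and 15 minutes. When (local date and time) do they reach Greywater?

23:44 on April 27

Convert departure to UTC: 17:05 + 9:00 = 02:05 UTC on Apr 26.
Add 13 hours and 30 minutes leg 1 → 15:35 UTC.
Add 48 minutes layover in Thornfield → 16:23 UTC.
Add 15 hours and 30 minutes leg 2 → 07:53 UTC (Apr 27).
Add 52 minutes layover in Dubai → 08:45 UTC.
Add 8 hours 3 minutes leg 3 → 16:48 UTC.
Add 5 hours 41 minutes layover in Yangon → 22:29 UTC.
Add 13 hours and 15 minutes leg 4 → 11:44 UTC (Apr 28).
Greywater is UTC−12:00, so local arrival = 11:44 − 12:00 = 23:44 on Apr 27.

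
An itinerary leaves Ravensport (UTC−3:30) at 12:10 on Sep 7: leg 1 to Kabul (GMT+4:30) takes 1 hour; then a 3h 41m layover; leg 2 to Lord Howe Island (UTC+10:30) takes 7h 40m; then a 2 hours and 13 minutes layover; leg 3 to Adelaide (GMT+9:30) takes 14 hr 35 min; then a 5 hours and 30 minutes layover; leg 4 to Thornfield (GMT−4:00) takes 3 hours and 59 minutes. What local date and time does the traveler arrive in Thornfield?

02:18 on September 9

Convert departure to UTC: 12:10 + 3:30 = 15:40 UTC on Sep 7.
Add 1 hour leg 1 → 16:40 UTC.
Add 3 hours 41 minutes layover in Kabul → 20:21 UTC.
Add 7 hours and 40 minutes leg 2 → 04:01 UTC (Sep 8).
Add 2 hours and 13 minutes layover in Lord Howe Island → 06:14 UTC.
Add 14 hours and 35 minutes leg 3 → 20:49 UTC.
Add 5 hours and 30 minutes layover in Adelaide → 02:19 UTC (Sep 9).
Add 3 hours and 59 minutes leg 4 → 06:18 UTC.
Thornfield is UTC−4:00, so local arrival = 06:18 − 4:00 = 02:18 on Sep 9.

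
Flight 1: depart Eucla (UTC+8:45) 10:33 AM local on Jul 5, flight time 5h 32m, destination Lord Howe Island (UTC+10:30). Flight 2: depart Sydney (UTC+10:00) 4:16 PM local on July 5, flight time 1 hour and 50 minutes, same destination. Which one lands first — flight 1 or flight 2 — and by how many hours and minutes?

Flight 1 in UTC: 10:33 AM − 8:45 = 1:48 AM on Jul 5.
+5 hours and 32 minutes → arrive 7:20 AM UTC on Jul 5.
Flight 2 in UTC: 4:16 PM − 10:00 = 6:16 AM on Jul 5.
+1 hour and 50 minutes → arrive 8:06 AM UTC on Jul 5.
Flight 1 lands earlier by 46 minutes.

the first, by 46 minutes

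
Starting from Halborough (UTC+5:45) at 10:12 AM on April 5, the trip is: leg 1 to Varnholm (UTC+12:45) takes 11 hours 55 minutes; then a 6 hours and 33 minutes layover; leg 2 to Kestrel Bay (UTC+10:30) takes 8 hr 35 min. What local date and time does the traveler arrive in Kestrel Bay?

6:00 PM on April 6

Convert departure to UTC: 10:12 AM − 5:45 = 4:27 AM UTC on Apr 5.
Add 11 hours 55 minutes leg 1 → 4:22 PM UTC.
Add 6 hours 33 minutes layover in Varnholm → 10:55 PM UTC.
Add 8 hours 35 minutes leg 2 → 7:30 AM UTC (Apr 6).
Kestrel Bay is UTC+10:30, so local arrival = 7:30 AM + 10:30 = 6:00 PM on Apr 6.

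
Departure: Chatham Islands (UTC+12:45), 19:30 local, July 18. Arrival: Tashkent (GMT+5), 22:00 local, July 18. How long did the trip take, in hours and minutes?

10 hours 15 minutes

Departure in UTC: 19:30 − 12:45 = 06:45 on Jul 18.
Arrival in UTC: 22:00 − 5:00 = 17:00 on Jul 18.
Elapsed = 17:00 − 06:45 = 10 hours 15 minutes.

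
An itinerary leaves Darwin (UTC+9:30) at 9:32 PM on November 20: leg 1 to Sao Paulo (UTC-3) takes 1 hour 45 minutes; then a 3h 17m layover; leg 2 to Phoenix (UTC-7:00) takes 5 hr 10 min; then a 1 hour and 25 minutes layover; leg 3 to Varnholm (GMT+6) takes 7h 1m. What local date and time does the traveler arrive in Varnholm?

12:40 PM on November 21

Convert departure to UTC: 9:32 PM − 9:30 = 12:02 PM UTC on Nov 20.
Add 1 hour 45 minutes leg 1 → 1:47 PM UTC.
Add 3 hours 17 minutes layover in Sao Paulo → 5:04 PM UTC.
Add 5 hours 10 minutes leg 2 → 10:14 PM UTC.
Add 1 hour and 25 minutes layover in Phoenix → 11:39 PM UTC.
Add 7 hours and 1 minute leg 3 → 6:40 AM UTC (Nov 21).
Varnholm is UTC+6:00, so local arrival = 6:40 AM + 6:00 = 12:40 PM on Nov 21.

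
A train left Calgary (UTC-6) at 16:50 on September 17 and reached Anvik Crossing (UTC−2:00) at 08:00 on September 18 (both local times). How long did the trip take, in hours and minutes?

Departure in UTC: 16:50 + 6:00 = 22:50 on Sep 17.
Arrival in UTC: 08:00 + 2:00 = 10:00 on Sep 18.
Elapsed = 10:00 − 22:50 (+1 day) = 11 hours 10 minutes.

11 hours 10 minutes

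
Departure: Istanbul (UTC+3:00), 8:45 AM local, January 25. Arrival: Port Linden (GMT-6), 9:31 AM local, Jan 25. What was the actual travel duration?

Departure in UTC: 8:45 AM − 3:00 = 5:45 AM on Jan 25.
Arrival in UTC: 9:31 AM + 6:00 = 3:31 PM on Jan 25.
Elapsed = 3:31 PM − 5:45 AM = 9 hours 46 minutes.

9 hours 46 minutes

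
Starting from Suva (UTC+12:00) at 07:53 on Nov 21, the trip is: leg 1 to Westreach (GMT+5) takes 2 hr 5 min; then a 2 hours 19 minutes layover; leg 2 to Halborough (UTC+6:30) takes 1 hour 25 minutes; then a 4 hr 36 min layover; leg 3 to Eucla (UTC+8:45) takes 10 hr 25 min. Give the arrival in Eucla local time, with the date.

Convert departure to UTC: 07:53 − 12:00 = 19:53 UTC on Nov 20.
Add 2 hours and 5 minutes leg 1 → 21:58 UTC.
Add 2 hours 19 minutes layover in Westreach → 00:17 UTC (Nov 21).
Add 1 hour and 25 minutes leg 2 → 01:42 UTC.
Add 4 hours and 36 minutes layover in Halborough → 06:18 UTC.
Add 10 hours and 25 minutes leg 3 → 16:43 UTC.
Eucla is UTC+8:45, so local arrival = 16:43 + 8:45 = 01:28 on Nov 22.

01:28 on November 22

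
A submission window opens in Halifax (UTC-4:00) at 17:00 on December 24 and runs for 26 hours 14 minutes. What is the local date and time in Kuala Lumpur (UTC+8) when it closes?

07:14 on Dec 26

Convert start to UTC: 17:00 + 4:00 = 21:00 UTC on Dec 24.
Add 26 hours and 14 minutes duration → 23:14 UTC (Dec 25).
Kuala Lumpur is UTC+8:00, so local end time = 23:14 + 8:00 = 07:14 on Dec 26.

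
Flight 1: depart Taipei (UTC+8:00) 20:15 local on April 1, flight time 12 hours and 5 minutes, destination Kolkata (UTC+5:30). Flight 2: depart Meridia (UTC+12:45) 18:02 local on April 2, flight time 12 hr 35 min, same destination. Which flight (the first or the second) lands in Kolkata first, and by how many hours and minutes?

Flight 1 in UTC: 20:15 − 8:00 = 12:15 on Apr 1.
+12 hours 5 minutes → arrive 00:20 UTC on Apr 2.
Flight 2 in UTC: 18:02 − 12:45 = 05:17 on Apr 2.
+12 hours and 35 minutes → arrive 17:52 UTC on Apr 2.
Flight 1 lands earlier by 17 hours 32 minutes.

the first, by 17 hours 32 minutes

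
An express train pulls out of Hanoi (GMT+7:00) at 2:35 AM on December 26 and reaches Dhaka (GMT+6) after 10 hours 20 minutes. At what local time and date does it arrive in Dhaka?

11:55 AM on Dec 26

Convert departure to UTC: 2:35 AM − 7:00 = 7:35 PM UTC on Dec 25.
Add 10 hours and 20 minutes travel time → 5:55 AM UTC (Dec 26).
Dhaka is UTC+6:00, so local arrival = 5:55 AM + 6:00 = 11:55 AM on Dec 26.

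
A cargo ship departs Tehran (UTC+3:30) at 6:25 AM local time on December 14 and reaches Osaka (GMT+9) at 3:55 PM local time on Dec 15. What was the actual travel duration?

28 hours

Osaka is 5:30 ahead of Tehran.
Clock-face elapsed time (ignoring zones) is 33 hours 30 minutes.
Actual elapsed = 33 hours 30 minutes − 5:30 = 28 hours.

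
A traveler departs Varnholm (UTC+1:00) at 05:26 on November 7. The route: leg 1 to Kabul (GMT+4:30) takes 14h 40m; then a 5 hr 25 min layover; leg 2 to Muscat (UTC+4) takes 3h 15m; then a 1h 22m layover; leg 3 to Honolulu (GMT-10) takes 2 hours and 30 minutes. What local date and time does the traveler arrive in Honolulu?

Convert departure to UTC: 05:26 − 1:00 = 04:26 UTC on Nov 7.
Add 14 hours and 40 minutes leg 1 → 19:06 UTC.
Add 5 hours 25 minutes layover in Kabul → 00:31 UTC (Nov 8).
Add 3 hours 15 minutes leg 2 → 03:46 UTC.
Add 1 hour and 22 minutes layover in Muscat → 05:08 UTC.
Add 2 hours 30 minutes leg 3 → 07:38 UTC.
Honolulu is UTC−10:00, so local arrival = 07:38 − 10:00 = 21:38 on Nov 7.

21:38 on November 7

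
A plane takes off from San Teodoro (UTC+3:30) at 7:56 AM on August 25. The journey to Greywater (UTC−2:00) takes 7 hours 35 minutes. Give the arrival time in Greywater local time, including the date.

10:01 AM on Aug 25

Convert departure to UTC: 7:56 AM − 3:30 = 4:26 AM UTC on Aug 25.
Add 7 hours 35 minutes travel time → 12:01 PM UTC.
Greywater is UTC−2:00, so local arrival = 12:01 PM − 2:00 = 10:01 AM on Aug 25.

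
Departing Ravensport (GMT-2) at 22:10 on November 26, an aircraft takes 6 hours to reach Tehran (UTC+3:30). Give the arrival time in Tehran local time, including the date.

09:40 on November 27

Convert departure to UTC: 22:10 + 2:00 = 00:10 UTC on Nov 27.
Add 6 hours travel time → 06:10 UTC.
Tehran is UTC+3:30, so local arrival = 06:10 + 3:30 = 09:40 on Nov 27.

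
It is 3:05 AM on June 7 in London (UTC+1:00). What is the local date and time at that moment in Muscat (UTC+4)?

Muscat is 3:00 ahead of London.
Shift by the zone difference: 3:05 AM + 3:00 = 6:05 AM on Jun 7 in Muscat.

6:05 AM on June 7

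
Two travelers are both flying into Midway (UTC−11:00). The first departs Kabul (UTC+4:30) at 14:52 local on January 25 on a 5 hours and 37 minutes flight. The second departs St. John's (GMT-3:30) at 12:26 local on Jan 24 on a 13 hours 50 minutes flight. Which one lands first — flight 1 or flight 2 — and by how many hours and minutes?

Flight 1 in UTC: 14:52 − 4:30 = 10:22 on Jan 25.
+5 hours 37 minutes → arrive 15:59 UTC on Jan 25.
Flight 2 in UTC: 12:26 + 3:30 = 15:56 on Jan 24.
+13 hours and 50 minutes → arrive 05:46 UTC on Jan 25.
Flight 2 lands earlier by 10 hours 13 minutes.

the second, by 10 hours 13 minutes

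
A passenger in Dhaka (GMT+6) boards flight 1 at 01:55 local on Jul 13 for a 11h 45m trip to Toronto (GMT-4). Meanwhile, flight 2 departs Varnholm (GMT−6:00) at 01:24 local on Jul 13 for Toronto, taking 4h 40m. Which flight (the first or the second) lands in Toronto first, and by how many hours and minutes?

the first, by 4 hours 24 minutes

Flight 1 in UTC: 01:55 − 6:00 = 19:55 on Jul 12.
+11 hours and 45 minutes → arrive 07:40 UTC on Jul 13.
Flight 2 in UTC: 01:24 + 6:00 = 07:24 on Jul 13.
+4 hours 40 minutes → arrive 12:04 UTC on Jul 13.
Flight 1 lands earlier by 4 hours 24 minutes.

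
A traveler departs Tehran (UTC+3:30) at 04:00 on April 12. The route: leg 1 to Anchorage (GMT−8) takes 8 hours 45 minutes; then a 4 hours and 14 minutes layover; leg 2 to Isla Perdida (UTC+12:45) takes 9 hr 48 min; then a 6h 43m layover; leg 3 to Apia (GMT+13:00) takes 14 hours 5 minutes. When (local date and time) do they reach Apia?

Convert departure to UTC: 04:00 − 3:30 = 00:30 UTC on Apr 12.
Add 8 hours and 45 minutes leg 1 → 09:15 UTC.
Add 4 hours and 14 minutes layover in Anchorage → 13:29 UTC.
Add 9 hours 48 minutes leg 2 → 23:17 UTC.
Add 6 hours 43 minutes layover in Isla Perdida → 06:00 UTC (Apr 13).
Add 14 hours 5 minutes leg 3 → 20:05 UTC.
Apia is UTC+13:00, so local arrival = 20:05 + 13:00 = 09:05 on Apr 14.

09:05 on April 14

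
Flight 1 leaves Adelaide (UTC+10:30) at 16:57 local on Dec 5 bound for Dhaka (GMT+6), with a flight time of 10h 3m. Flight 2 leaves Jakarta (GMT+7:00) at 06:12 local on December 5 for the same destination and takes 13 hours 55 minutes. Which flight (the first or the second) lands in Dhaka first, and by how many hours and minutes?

Flight 1 in UTC: 16:57 − 10:30 = 06:27 on Dec 5.
+10 hours and 3 minutes → arrive 16:30 UTC on Dec 5.
Flight 2 in UTC: 06:12 − 7:00 = 23:12 on Dec 4.
+13 hours 55 minutes → arrive 13:07 UTC on Dec 5.
Flight 2 lands earlier by 3 hours 23 minutes.

the second, by 3 hours 23 minutes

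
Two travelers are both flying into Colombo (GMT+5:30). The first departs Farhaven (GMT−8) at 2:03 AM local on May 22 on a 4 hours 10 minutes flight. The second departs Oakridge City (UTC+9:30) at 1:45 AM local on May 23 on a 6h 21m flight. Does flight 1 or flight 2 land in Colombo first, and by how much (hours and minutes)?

the first, by 8 hours 23 minutes

Flight 1 in UTC: 2:03 AM + 8:00 = 10:03 AM on May 22.
+4 hours 10 minutes → arrive 2:13 PM UTC on May 22.
Flight 2 in UTC: 1:45 AM − 9:30 = 4:15 PM on May 22.
+6 hours 21 minutes → arrive 10:36 PM UTC on May 22.
Flight 1 lands earlier by 8 hours 23 minutes.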